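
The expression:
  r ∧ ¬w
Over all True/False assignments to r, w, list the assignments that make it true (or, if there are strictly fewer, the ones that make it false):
is true only for:
  r=True, w=False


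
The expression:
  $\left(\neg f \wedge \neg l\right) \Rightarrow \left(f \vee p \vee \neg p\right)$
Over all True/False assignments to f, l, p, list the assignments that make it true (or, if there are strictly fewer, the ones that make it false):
is always true.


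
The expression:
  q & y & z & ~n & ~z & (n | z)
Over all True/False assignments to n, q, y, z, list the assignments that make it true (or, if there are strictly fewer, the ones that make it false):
is never true.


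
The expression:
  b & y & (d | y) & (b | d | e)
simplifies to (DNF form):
b & y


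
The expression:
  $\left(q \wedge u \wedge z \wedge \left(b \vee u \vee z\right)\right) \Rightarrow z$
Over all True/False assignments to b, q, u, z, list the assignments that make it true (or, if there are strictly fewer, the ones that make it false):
is always true.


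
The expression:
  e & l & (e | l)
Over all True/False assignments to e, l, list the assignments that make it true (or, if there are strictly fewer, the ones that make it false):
is true only for:
  e=True, l=True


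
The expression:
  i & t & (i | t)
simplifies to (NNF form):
i & t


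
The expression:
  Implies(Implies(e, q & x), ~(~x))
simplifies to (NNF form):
e | x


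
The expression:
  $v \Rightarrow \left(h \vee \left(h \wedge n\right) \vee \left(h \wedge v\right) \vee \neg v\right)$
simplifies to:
$h \vee \neg v$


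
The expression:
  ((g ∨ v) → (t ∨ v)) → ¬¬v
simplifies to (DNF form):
v ∨ (g ∧ ¬t)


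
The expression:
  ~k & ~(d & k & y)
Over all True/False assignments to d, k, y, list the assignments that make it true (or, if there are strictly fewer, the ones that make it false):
is true only for:
  d=False, k=False, y=False;
  d=False, k=False, y=True;
  d=True, k=False, y=False;
  d=True, k=False, y=True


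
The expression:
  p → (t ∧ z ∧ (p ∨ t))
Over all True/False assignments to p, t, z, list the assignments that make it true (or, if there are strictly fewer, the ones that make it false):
is false only for:
  p=True, t=False, z=False;
  p=True, t=False, z=True;
  p=True, t=True, z=False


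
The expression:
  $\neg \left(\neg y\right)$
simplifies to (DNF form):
$y$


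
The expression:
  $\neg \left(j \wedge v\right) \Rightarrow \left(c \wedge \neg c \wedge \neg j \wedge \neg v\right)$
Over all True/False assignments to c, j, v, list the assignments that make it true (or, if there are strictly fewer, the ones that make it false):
is true only for:
  c=False, j=True, v=True;
  c=True, j=True, v=True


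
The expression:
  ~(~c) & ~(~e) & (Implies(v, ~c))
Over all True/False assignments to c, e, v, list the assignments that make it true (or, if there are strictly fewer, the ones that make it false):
is true only for:
  c=True, e=True, v=False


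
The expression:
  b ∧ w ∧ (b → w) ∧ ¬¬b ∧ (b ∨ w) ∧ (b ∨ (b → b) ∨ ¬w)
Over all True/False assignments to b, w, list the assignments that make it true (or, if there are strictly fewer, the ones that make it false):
is true only for:
  b=True, w=True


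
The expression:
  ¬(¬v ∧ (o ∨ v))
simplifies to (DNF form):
v ∨ ¬o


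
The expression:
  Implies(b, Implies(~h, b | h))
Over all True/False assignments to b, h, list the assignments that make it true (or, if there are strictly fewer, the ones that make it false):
is always true.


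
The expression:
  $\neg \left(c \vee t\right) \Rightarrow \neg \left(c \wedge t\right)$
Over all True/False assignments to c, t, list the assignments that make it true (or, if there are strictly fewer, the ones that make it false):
is always true.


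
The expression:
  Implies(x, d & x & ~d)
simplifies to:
~x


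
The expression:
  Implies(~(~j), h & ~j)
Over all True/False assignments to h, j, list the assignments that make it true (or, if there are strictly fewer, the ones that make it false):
is true only for:
  h=False, j=False;
  h=True, j=False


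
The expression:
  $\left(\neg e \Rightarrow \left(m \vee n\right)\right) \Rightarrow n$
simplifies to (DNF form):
$n \vee \left(\neg e \wedge \neg m\right)$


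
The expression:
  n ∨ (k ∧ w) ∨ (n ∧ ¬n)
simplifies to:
n ∨ (k ∧ w)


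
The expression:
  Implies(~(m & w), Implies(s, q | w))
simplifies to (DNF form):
q | w | ~s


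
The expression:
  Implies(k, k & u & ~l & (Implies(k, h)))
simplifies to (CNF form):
(h | ~k) & (u | ~k) & (~k | ~l)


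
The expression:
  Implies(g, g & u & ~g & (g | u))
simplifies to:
~g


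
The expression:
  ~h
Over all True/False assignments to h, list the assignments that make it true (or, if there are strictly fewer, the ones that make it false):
is true only for:
  h=False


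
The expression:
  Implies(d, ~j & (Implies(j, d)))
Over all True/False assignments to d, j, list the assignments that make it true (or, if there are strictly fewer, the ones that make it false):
is false only for:
  d=True, j=True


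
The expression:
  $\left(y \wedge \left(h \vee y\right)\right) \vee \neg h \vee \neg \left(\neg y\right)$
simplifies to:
$y \vee \neg h$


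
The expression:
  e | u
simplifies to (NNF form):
e | u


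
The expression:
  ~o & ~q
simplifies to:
~o & ~q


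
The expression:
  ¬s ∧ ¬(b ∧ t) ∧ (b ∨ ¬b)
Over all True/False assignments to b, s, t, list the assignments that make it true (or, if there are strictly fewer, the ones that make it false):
is true only for:
  b=False, s=False, t=False;
  b=False, s=False, t=True;
  b=True, s=False, t=False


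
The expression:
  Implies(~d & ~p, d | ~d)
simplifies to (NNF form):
True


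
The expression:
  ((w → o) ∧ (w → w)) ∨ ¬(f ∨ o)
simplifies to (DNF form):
o ∨ ¬f ∨ ¬w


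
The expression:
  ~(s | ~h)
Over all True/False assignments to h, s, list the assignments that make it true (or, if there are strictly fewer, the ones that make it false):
is true only for:
  h=True, s=False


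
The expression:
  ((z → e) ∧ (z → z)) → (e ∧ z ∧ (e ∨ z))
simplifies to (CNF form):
z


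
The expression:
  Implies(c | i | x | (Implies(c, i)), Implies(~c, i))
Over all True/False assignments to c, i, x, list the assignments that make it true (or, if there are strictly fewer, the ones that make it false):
is false only for:
  c=False, i=False, x=False;
  c=False, i=False, x=True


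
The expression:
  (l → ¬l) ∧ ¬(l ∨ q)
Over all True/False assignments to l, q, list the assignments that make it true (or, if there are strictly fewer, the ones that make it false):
is true only for:
  l=False, q=False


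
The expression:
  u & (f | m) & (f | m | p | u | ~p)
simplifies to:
u & (f | m)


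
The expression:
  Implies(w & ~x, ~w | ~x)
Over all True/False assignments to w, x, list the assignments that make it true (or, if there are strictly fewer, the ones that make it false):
is always true.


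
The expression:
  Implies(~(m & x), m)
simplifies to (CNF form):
m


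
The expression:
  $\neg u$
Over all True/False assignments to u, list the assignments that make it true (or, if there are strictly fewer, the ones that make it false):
is true only for:
  u=False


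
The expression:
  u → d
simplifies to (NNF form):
d ∨ ¬u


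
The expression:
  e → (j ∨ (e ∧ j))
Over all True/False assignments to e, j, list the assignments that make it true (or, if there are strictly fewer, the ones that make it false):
is false only for:
  e=True, j=False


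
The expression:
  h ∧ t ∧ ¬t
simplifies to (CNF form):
False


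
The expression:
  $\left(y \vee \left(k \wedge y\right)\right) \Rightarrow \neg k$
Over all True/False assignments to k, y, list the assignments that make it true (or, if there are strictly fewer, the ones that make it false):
is false only for:
  k=True, y=True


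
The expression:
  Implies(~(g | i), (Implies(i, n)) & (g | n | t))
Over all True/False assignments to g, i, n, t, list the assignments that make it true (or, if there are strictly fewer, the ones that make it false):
is false only for:
  g=False, i=False, n=False, t=False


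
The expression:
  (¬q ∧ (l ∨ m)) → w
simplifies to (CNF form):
(q ∨ w ∨ ¬l) ∧ (q ∨ w ∨ ¬m)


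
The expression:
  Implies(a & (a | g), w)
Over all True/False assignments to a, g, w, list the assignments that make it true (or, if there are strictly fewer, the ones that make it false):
is false only for:
  a=True, g=False, w=False;
  a=True, g=True, w=False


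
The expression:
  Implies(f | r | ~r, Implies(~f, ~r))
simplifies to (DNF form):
f | ~r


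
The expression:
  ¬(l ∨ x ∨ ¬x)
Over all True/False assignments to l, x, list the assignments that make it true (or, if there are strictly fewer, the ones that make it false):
is never true.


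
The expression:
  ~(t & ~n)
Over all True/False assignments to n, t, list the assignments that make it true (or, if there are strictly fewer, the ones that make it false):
is false only for:
  n=False, t=True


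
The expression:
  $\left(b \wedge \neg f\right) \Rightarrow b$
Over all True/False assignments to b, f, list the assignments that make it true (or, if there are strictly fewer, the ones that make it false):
is always true.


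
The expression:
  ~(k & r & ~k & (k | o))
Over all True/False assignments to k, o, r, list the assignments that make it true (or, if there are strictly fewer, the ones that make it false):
is always true.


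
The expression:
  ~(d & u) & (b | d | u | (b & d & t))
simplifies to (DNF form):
(b & ~d) | (d & ~u) | (u & ~d)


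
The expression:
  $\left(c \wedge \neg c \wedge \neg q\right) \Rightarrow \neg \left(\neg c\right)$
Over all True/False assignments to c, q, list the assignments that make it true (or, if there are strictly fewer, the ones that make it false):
is always true.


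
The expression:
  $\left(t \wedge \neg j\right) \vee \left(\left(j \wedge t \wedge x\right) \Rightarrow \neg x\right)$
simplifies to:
$\neg j \vee \neg t \vee \neg x$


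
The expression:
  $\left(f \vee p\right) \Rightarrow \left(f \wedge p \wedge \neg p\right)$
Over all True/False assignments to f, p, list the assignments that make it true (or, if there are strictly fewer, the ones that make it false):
is true only for:
  f=False, p=False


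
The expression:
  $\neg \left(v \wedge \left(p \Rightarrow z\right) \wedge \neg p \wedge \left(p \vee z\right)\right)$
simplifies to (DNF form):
$p \vee \neg v \vee \neg z$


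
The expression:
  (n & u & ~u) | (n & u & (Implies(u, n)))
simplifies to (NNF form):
n & u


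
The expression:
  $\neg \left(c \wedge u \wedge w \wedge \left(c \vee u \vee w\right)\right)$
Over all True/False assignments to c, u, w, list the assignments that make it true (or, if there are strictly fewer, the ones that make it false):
is false only for:
  c=True, u=True, w=True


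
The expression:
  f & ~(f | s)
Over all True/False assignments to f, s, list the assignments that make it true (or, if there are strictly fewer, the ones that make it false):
is never true.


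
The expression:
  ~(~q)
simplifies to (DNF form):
q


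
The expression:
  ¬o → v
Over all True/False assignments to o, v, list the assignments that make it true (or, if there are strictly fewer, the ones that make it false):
is false only for:
  o=False, v=False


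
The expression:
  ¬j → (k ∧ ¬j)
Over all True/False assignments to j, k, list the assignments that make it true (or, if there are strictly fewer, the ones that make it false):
is false only for:
  j=False, k=False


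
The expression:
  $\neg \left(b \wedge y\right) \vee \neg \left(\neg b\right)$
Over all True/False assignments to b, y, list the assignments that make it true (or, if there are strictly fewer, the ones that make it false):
is always true.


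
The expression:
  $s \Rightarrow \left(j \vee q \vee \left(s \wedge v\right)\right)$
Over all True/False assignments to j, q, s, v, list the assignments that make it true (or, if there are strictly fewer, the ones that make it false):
is false only for:
  j=False, q=False, s=True, v=False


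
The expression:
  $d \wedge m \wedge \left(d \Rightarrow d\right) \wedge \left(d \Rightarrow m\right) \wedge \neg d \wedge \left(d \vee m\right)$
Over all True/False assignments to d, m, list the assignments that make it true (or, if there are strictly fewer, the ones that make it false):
is never true.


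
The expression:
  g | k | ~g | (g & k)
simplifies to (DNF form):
True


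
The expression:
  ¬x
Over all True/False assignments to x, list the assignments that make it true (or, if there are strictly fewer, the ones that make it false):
is true only for:
  x=False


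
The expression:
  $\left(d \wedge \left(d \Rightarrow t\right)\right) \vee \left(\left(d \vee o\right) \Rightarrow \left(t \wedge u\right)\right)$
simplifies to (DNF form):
$\left(d \wedge t\right) \vee \left(t \wedge u\right) \vee \left(\neg d \wedge \neg o\right)$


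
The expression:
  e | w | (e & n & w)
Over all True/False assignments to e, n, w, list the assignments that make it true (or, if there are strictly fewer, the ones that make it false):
is false only for:
  e=False, n=False, w=False;
  e=False, n=True, w=False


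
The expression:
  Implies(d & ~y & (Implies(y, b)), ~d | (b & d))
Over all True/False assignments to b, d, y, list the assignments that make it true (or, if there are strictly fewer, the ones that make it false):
is false only for:
  b=False, d=True, y=False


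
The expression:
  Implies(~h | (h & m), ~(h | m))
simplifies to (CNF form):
~m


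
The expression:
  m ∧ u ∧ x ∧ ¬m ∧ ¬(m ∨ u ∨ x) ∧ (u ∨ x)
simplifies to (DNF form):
False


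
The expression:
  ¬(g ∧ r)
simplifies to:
¬g ∨ ¬r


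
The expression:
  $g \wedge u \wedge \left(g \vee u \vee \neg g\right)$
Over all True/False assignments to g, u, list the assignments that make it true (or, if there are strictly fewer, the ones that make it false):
is true only for:
  g=True, u=True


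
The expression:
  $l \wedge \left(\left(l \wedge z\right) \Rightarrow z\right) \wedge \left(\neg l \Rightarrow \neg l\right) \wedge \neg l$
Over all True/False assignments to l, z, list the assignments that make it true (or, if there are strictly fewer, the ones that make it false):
is never true.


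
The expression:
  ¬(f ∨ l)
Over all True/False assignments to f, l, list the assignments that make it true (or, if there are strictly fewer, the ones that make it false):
is true only for:
  f=False, l=False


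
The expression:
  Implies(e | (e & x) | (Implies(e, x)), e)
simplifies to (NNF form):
e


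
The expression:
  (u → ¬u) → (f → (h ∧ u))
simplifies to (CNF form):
u ∨ ¬f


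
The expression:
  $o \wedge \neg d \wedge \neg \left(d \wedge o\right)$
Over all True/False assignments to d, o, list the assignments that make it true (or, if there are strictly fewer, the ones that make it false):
is true only for:
  d=False, o=True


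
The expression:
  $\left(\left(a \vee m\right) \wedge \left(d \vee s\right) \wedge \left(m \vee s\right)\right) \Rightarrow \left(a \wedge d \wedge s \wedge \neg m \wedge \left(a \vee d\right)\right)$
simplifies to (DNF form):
$\left(d \wedge \neg m\right) \vee \left(\neg a \wedge \neg m\right) \vee \left(\neg d \wedge \neg s\right)$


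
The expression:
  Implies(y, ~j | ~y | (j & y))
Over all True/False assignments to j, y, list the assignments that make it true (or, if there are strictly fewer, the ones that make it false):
is always true.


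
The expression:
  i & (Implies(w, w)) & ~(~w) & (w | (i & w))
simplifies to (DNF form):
i & w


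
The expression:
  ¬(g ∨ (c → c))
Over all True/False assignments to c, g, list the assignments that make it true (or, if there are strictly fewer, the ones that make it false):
is never true.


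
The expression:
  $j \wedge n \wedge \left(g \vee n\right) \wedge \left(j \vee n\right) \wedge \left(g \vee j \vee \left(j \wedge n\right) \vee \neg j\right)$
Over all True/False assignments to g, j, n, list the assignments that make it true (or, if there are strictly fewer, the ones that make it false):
is true only for:
  g=False, j=True, n=True;
  g=True, j=True, n=True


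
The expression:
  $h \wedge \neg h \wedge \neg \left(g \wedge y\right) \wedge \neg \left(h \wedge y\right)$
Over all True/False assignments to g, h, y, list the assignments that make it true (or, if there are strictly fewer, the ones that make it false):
is never true.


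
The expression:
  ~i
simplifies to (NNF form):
~i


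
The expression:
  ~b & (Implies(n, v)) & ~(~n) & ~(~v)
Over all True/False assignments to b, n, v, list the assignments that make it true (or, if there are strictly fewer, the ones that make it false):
is true only for:
  b=False, n=True, v=True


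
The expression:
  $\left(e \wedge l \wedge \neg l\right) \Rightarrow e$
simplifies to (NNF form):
$\text{True}$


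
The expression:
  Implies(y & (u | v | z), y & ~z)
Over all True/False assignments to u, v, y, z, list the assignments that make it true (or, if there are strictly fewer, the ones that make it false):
is false only for:
  u=False, v=False, y=True, z=True;
  u=False, v=True, y=True, z=True;
  u=True, v=False, y=True, z=True;
  u=True, v=True, y=True, z=True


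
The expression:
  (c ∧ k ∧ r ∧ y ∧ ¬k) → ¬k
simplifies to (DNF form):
True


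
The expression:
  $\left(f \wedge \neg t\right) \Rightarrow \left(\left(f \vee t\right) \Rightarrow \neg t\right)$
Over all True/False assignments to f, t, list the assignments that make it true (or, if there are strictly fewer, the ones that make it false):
is always true.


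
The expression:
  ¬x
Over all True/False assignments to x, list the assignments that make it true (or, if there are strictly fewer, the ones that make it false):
is true only for:
  x=False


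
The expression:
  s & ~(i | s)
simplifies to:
False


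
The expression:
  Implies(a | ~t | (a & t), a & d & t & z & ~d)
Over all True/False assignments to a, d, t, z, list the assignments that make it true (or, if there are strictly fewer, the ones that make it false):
is true only for:
  a=False, d=False, t=True, z=False;
  a=False, d=False, t=True, z=True;
  a=False, d=True, t=True, z=False;
  a=False, d=True, t=True, z=True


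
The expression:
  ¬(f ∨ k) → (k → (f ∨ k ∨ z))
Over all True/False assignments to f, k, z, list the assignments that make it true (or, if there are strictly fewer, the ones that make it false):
is always true.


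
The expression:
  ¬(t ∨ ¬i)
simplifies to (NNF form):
i ∧ ¬t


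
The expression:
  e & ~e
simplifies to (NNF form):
False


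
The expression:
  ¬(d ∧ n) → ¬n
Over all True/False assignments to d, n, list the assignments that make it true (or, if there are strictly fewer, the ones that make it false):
is false only for:
  d=False, n=True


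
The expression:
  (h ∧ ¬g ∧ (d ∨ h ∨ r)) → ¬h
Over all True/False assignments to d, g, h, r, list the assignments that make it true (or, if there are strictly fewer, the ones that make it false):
is false only for:
  d=False, g=False, h=True, r=False;
  d=False, g=False, h=True, r=True;
  d=True, g=False, h=True, r=False;
  d=True, g=False, h=True, r=True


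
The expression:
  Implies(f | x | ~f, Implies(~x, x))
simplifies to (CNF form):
x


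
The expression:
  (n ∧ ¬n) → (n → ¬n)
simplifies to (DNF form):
True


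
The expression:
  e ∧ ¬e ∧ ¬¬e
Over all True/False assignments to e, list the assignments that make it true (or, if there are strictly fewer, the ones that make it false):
is never true.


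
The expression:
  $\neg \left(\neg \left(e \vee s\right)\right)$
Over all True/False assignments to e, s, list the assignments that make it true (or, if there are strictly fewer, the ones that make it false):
is false only for:
  e=False, s=False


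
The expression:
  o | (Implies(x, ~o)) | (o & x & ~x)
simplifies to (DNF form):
True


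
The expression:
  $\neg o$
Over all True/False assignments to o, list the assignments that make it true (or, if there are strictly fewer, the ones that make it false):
is true only for:
  o=False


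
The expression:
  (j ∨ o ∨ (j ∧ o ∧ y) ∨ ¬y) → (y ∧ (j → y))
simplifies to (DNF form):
y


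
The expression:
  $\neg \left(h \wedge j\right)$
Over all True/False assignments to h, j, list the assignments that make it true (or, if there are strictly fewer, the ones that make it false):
is false only for:
  h=True, j=True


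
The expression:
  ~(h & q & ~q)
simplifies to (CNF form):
True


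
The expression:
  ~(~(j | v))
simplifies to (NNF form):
j | v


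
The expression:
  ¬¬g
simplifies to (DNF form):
g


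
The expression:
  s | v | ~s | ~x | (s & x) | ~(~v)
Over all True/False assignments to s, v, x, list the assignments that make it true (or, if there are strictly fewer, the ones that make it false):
is always true.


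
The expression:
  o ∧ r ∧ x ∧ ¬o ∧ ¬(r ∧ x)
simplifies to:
False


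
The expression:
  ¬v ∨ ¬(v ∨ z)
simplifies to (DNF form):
¬v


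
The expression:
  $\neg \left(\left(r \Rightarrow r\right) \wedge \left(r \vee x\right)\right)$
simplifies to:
$\neg r \wedge \neg x$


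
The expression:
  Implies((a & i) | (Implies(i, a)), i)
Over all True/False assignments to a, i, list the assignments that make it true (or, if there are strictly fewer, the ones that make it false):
is true only for:
  a=False, i=True;
  a=True, i=True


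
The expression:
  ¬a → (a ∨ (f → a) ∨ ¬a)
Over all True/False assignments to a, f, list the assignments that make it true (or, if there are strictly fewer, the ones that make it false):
is always true.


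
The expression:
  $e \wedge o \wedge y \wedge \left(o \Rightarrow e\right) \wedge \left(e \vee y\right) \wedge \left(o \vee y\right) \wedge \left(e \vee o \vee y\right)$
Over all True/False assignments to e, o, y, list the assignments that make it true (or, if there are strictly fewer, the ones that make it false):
is true only for:
  e=True, o=True, y=True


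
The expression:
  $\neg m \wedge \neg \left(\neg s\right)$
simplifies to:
$s \wedge \neg m$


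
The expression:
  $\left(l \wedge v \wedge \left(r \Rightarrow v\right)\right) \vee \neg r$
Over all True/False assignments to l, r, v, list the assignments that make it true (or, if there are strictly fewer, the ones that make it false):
is false only for:
  l=False, r=True, v=False;
  l=False, r=True, v=True;
  l=True, r=True, v=False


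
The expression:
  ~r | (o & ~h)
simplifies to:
~r | (o & ~h)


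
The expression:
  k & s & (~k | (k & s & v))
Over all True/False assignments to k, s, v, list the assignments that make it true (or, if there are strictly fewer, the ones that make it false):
is true only for:
  k=True, s=True, v=True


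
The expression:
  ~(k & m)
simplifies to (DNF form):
~k | ~m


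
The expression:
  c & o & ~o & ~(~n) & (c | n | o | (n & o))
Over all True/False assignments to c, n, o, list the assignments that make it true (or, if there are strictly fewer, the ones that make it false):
is never true.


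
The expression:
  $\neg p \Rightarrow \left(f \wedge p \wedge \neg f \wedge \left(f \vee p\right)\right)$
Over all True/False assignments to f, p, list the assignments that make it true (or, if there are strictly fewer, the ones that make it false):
is true only for:
  f=False, p=True;
  f=True, p=True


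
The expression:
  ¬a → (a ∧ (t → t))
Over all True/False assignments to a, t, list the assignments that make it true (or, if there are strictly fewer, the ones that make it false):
is true only for:
  a=True, t=False;
  a=True, t=True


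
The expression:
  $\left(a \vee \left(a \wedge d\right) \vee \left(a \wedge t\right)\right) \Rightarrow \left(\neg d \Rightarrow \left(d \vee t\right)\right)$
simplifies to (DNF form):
$d \vee t \vee \neg a$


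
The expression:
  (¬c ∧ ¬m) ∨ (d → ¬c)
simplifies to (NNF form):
¬c ∨ ¬d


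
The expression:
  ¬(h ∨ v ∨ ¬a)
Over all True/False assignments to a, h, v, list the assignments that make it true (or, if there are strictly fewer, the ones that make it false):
is true only for:
  a=True, h=False, v=False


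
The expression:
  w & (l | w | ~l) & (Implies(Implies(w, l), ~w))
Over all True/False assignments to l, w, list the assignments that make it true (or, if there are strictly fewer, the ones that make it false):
is true only for:
  l=False, w=True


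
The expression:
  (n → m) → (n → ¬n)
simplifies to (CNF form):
¬m ∨ ¬n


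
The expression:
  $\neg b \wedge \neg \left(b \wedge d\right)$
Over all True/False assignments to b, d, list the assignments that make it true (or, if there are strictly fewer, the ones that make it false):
is true only for:
  b=False, d=False;
  b=False, d=True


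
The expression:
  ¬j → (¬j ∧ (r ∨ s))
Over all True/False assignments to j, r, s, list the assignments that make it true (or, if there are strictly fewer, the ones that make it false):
is false only for:
  j=False, r=False, s=False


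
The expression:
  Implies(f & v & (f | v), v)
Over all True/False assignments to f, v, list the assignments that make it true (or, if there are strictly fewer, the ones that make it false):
is always true.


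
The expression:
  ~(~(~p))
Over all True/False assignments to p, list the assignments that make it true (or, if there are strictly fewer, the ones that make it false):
is true only for:
  p=False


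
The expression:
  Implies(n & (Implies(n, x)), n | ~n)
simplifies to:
True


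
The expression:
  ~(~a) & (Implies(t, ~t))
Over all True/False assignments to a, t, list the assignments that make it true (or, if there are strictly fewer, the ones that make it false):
is true only for:
  a=True, t=False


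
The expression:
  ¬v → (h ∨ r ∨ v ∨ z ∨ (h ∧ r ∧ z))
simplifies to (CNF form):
h ∨ r ∨ v ∨ z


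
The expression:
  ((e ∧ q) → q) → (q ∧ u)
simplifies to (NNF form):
q ∧ u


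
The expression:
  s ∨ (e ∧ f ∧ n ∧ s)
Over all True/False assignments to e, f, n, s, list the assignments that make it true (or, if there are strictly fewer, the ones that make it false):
is true only for:
  e=False, f=False, n=False, s=True;
  e=False, f=False, n=True, s=True;
  e=False, f=True, n=False, s=True;
  e=False, f=True, n=True, s=True;
  e=True, f=False, n=False, s=True;
  e=True, f=False, n=True, s=True;
  e=True, f=True, n=False, s=True;
  e=True, f=True, n=True, s=True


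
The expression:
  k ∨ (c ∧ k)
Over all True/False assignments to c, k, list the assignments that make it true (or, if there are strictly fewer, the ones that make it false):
is true only for:
  c=False, k=True;
  c=True, k=True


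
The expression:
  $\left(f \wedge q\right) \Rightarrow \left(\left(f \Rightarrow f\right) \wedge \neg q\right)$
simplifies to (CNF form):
$\neg f \vee \neg q$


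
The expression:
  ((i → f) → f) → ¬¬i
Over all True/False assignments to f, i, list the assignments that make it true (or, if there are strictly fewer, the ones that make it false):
is false only for:
  f=True, i=False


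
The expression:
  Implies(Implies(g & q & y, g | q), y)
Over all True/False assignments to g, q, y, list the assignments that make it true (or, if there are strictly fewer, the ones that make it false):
is true only for:
  g=False, q=False, y=True;
  g=False, q=True, y=True;
  g=True, q=False, y=True;
  g=True, q=True, y=True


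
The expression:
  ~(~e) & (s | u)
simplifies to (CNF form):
e & (s | u)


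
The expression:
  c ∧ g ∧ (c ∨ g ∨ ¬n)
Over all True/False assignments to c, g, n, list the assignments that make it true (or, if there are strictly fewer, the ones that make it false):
is true only for:
  c=True, g=True, n=False;
  c=True, g=True, n=True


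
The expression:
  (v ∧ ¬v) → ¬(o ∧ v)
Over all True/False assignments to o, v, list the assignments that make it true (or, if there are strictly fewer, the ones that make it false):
is always true.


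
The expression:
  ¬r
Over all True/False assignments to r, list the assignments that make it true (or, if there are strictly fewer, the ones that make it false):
is true only for:
  r=False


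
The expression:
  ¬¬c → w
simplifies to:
w ∨ ¬c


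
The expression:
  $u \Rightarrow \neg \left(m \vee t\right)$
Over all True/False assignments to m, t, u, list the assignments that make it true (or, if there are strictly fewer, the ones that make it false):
is false only for:
  m=False, t=True, u=True;
  m=True, t=False, u=True;
  m=True, t=True, u=True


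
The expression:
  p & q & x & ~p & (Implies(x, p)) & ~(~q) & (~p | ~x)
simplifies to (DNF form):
False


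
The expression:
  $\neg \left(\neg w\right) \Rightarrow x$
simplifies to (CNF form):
$x \vee \neg w$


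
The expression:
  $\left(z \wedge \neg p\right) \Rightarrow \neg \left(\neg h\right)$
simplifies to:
$h \vee p \vee \neg z$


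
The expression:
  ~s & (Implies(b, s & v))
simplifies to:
~b & ~s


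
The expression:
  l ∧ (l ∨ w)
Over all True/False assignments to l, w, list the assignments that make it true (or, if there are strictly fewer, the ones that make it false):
is true only for:
  l=True, w=False;
  l=True, w=True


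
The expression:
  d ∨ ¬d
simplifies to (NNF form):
True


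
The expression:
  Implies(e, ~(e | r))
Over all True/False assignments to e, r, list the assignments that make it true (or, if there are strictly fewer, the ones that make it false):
is true only for:
  e=False, r=False;
  e=False, r=True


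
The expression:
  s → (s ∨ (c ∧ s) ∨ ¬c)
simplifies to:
True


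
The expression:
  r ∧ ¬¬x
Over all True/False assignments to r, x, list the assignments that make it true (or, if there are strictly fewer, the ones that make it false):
is true only for:
  r=True, x=True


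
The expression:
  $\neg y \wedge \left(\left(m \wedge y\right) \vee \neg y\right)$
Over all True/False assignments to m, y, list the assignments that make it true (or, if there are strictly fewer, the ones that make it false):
is true only for:
  m=False, y=False;
  m=True, y=False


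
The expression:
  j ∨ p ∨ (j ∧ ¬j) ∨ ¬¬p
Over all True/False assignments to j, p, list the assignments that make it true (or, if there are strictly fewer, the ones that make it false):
is false only for:
  j=False, p=False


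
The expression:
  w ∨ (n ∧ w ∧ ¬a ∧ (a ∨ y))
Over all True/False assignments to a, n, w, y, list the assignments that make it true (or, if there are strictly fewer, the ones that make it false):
is true only for:
  a=False, n=False, w=True, y=False;
  a=False, n=False, w=True, y=True;
  a=False, n=True, w=True, y=False;
  a=False, n=True, w=True, y=True;
  a=True, n=False, w=True, y=False;
  a=True, n=False, w=True, y=True;
  a=True, n=True, w=True, y=False;
  a=True, n=True, w=True, y=True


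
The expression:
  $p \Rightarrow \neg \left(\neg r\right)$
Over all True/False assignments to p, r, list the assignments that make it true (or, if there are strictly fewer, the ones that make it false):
is false only for:
  p=True, r=False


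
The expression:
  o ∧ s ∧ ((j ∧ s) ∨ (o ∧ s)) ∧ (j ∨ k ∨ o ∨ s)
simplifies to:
o ∧ s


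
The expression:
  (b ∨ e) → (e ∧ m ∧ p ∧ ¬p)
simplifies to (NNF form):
¬b ∧ ¬e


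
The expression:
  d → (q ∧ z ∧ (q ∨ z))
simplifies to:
(q ∧ z) ∨ ¬d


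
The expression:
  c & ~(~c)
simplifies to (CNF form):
c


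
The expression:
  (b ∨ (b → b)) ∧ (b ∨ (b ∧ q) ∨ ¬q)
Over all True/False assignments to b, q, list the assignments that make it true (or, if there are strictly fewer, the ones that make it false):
is false only for:
  b=False, q=True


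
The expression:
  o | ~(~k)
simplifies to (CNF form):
k | o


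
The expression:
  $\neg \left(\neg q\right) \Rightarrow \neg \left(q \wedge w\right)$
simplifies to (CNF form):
$\neg q \vee \neg w$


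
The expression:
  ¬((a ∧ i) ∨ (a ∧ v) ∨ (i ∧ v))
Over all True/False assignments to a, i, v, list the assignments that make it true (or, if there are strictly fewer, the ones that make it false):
is true only for:
  a=False, i=False, v=False;
  a=False, i=False, v=True;
  a=False, i=True, v=False;
  a=True, i=False, v=False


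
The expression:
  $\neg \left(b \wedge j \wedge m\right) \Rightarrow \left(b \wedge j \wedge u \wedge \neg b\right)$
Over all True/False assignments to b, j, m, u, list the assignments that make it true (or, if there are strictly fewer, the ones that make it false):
is true only for:
  b=True, j=True, m=True, u=False;
  b=True, j=True, m=True, u=True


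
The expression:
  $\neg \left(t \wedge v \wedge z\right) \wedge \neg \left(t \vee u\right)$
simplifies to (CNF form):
$\neg t \wedge \neg u$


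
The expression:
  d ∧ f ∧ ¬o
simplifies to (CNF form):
d ∧ f ∧ ¬o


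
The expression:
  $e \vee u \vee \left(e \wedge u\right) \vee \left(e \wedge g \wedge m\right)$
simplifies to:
$e \vee u$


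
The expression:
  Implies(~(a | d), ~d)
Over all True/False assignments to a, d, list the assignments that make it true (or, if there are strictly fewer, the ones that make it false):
is always true.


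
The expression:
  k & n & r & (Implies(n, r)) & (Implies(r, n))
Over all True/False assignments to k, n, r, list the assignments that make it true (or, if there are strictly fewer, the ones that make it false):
is true only for:
  k=True, n=True, r=True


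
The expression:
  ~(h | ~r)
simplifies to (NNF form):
r & ~h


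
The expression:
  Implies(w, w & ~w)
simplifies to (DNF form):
~w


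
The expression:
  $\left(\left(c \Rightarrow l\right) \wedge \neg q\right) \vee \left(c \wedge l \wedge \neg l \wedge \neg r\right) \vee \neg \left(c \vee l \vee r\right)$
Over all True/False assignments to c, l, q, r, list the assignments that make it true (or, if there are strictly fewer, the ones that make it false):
is true only for:
  c=False, l=False, q=False, r=False;
  c=False, l=False, q=False, r=True;
  c=False, l=False, q=True, r=False;
  c=False, l=True, q=False, r=False;
  c=False, l=True, q=False, r=True;
  c=True, l=True, q=False, r=False;
  c=True, l=True, q=False, r=True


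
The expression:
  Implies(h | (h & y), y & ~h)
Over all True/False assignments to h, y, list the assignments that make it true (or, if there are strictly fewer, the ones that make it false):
is true only for:
  h=False, y=False;
  h=False, y=True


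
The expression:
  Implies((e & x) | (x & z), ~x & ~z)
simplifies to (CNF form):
(~e | ~x) & (~x | ~z)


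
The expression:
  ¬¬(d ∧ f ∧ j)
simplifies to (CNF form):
d ∧ f ∧ j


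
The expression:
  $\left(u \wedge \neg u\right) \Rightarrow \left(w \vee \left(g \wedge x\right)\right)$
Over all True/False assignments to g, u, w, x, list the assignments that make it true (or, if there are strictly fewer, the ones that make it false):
is always true.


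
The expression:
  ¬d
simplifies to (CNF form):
¬d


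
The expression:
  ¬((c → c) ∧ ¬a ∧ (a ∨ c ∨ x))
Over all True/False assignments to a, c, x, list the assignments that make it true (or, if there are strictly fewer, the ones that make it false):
is false only for:
  a=False, c=False, x=True;
  a=False, c=True, x=False;
  a=False, c=True, x=True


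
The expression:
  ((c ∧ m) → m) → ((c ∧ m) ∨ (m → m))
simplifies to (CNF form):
True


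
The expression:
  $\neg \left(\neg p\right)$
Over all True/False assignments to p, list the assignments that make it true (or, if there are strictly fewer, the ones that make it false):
is true only for:
  p=True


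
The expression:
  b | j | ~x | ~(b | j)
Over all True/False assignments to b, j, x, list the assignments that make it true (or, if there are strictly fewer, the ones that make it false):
is always true.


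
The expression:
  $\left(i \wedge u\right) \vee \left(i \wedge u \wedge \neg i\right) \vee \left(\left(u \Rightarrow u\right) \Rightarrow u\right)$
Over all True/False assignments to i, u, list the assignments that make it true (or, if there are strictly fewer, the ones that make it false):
is true only for:
  i=False, u=True;
  i=True, u=True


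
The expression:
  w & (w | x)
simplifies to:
w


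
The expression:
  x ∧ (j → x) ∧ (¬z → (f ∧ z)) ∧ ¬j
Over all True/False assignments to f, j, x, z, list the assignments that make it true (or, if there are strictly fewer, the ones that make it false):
is true only for:
  f=False, j=False, x=True, z=True;
  f=True, j=False, x=True, z=True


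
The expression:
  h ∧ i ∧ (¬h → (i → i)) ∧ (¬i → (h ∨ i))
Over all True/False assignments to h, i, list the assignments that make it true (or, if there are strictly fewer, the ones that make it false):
is true only for:
  h=True, i=True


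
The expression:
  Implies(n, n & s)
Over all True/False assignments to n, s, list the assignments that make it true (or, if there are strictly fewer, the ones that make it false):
is false only for:
  n=True, s=False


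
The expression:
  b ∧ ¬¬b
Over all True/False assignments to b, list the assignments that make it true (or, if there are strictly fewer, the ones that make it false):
is true only for:
  b=True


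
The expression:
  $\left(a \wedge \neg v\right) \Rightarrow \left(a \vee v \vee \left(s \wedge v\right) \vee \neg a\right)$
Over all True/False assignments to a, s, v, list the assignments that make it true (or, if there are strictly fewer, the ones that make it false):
is always true.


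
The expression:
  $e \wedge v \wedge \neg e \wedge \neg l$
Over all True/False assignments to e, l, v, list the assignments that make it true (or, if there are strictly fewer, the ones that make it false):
is never true.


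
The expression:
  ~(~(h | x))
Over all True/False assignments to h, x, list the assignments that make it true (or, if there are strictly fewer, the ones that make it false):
is false only for:
  h=False, x=False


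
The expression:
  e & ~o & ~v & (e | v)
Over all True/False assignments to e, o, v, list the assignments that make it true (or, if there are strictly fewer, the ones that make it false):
is true only for:
  e=True, o=False, v=False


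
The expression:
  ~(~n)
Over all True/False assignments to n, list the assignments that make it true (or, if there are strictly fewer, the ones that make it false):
is true only for:
  n=True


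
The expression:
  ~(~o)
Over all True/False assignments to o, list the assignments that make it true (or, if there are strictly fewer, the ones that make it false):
is true only for:
  o=True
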